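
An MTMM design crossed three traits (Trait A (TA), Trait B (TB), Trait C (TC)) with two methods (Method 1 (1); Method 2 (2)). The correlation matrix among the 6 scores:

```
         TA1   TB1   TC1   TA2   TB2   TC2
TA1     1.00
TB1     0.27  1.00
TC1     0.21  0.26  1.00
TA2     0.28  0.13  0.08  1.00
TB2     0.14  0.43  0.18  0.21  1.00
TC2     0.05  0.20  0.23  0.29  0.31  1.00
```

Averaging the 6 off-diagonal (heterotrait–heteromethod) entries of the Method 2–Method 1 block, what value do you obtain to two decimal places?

0.13

HTHM values (method 2 × method 1): 0.13, 0.08, 0.14, 0.18, 0.05, 0.20; mean = 0.78/6 = 0.13.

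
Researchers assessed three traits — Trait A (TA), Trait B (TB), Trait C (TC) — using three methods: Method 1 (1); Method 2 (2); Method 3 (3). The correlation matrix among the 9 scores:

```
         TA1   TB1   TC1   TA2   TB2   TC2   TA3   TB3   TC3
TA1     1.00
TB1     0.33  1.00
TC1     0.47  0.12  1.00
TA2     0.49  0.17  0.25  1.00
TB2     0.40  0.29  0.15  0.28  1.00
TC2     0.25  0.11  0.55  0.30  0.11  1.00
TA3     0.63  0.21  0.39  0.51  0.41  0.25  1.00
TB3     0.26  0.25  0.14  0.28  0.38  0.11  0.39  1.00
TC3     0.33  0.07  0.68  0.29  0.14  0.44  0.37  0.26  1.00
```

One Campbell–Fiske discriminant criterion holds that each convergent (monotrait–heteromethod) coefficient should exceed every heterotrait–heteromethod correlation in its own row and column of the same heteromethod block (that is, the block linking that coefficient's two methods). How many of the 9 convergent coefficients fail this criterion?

Checking each validity diagonal entry against its comparison values:
TA (methods 1·2): 0.49 vs {0.40, 0.17, 0.25, 0.25} → pass.
TA (methods 1·3): 0.63 vs {0.26, 0.21, 0.33, 0.39} → pass.
TA (methods 2·3): 0.51 vs {0.28, 0.41, 0.29, 0.25} → pass.
TB (methods 1·2): 0.29 vs {0.17, 0.40, 0.11, 0.15} → fail.
TB (methods 1·3): 0.25 vs {0.21, 0.26, 0.07, 0.14} → fail.
TB (methods 2·3): 0.38 vs {0.41, 0.28, 0.14, 0.11} → fail.
TC (methods 1·2): 0.55 vs {0.25, 0.25, 0.15, 0.11} → pass.
TC (methods 1·3): 0.68 vs {0.39, 0.33, 0.14, 0.07} → pass.
TC (methods 2·3): 0.44 vs {0.25, 0.29, 0.11, 0.14} → pass.
3 of 9 fail.

3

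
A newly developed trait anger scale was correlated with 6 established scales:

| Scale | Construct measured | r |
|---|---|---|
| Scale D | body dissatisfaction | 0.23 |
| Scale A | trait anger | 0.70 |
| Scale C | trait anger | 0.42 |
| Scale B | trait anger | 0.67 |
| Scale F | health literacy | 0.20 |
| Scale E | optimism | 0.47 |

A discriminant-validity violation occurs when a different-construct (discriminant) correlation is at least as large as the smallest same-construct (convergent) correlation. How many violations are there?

Convergent (same construct = trait anger): Scale A, Scale C, Scale B.
Smallest convergent = 0.42. Discriminant values: 0.23, 0.20, 0.47; count ≥ 0.42 → 1.

1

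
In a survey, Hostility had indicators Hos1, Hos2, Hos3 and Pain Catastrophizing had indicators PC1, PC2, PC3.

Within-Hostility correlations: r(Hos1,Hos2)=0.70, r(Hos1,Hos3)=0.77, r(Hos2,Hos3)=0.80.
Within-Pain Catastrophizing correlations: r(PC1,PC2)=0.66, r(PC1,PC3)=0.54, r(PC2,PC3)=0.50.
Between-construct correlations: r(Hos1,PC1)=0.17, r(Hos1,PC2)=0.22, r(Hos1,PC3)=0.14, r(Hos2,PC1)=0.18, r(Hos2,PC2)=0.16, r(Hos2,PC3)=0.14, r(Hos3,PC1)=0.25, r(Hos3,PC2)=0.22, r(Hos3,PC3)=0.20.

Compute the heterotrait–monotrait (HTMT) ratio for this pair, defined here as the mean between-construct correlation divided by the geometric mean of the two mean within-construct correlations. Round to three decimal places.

Between-construct mean = 1.68/9 = 0.1867.
Mean within-Hos = 2.27/3 = 0.7567; mean within-PC = 1.70/3 = 0.5667.
Geometric mean = √(0.7567 × 0.5667) = 0.6548.
HTMT = 0.1867 / 0.6548 = 0.285.

0.285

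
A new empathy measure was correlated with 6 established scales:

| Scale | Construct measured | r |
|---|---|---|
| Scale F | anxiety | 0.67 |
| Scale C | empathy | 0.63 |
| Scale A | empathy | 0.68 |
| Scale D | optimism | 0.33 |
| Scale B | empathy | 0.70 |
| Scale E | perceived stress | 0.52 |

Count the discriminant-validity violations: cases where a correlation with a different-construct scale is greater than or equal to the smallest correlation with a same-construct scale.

Convergent (same construct = empathy): Scale C, Scale A, Scale B.
Smallest convergent = 0.63. Discriminant values: 0.67, 0.33, 0.52; count ≥ 0.63 → 1.

1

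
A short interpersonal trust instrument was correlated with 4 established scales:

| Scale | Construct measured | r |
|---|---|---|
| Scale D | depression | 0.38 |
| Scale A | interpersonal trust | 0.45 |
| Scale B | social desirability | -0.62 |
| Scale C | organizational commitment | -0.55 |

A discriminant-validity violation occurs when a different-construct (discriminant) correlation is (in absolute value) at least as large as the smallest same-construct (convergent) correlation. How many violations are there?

Convergent (same construct = interpersonal trust): Scale A.
Smallest convergent = 0.45. Discriminant |r|: 0.38, 0.62, 0.55; count ≥ 0.45 → 2.

2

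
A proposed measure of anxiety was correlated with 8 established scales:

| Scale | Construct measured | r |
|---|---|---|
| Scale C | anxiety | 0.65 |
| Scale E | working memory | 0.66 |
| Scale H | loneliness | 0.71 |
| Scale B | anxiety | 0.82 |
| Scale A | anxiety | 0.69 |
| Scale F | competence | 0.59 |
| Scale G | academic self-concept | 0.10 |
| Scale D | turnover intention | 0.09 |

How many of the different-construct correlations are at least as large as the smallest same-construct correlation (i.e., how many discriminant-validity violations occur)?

Convergent (same construct = anxiety): Scale C, Scale B, Scale A.
Smallest convergent = 0.65. Discriminant values: 0.66, 0.71, 0.59, 0.10, 0.09; count ≥ 0.65 → 2.

2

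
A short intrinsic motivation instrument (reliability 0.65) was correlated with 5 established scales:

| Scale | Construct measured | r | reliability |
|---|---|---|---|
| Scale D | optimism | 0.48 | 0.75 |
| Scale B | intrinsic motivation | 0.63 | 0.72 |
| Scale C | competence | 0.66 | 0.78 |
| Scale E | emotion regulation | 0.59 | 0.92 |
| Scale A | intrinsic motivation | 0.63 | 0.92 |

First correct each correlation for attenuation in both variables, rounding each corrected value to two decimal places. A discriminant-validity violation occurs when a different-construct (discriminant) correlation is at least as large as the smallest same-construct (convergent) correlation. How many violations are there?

1

Disattenuated r (r / √(r_scale · r_new)):
  Scale D (disc): 0.48 / √(0.75·0.65) = 0.69
  Scale B (conv): 0.63 / √(0.72·0.65) = 0.92
  Scale C (disc): 0.66 / √(0.78·0.65) = 0.93
  Scale E (disc): 0.59 / √(0.92·0.65) = 0.76
  Scale A (conv): 0.63 / √(0.92·0.65) = 0.81
Smallest convergent = 0.81. Discriminant values: 0.69, 0.93, 0.76; count ≥ 0.81 → 1.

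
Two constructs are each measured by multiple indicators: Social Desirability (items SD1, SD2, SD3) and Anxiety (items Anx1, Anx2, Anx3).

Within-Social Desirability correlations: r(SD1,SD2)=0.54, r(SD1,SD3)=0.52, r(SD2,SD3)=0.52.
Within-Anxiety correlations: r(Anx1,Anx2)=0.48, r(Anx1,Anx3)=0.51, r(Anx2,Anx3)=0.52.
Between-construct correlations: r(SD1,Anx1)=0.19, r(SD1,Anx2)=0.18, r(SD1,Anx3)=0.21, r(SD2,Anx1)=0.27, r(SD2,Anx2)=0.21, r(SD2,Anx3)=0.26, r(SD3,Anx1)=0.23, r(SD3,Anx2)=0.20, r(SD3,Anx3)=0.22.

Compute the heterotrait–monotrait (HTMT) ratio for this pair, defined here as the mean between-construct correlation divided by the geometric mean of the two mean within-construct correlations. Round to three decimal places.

0.425

Between-construct mean = 1.97/9 = 0.2189.
Mean within-SD = 1.58/3 = 0.5267; mean within-Anx = 1.51/3 = 0.5033.
Geometric mean = √(0.5267 × 0.5033) = 0.5149.
HTMT = 0.2189 / 0.5149 = 0.425.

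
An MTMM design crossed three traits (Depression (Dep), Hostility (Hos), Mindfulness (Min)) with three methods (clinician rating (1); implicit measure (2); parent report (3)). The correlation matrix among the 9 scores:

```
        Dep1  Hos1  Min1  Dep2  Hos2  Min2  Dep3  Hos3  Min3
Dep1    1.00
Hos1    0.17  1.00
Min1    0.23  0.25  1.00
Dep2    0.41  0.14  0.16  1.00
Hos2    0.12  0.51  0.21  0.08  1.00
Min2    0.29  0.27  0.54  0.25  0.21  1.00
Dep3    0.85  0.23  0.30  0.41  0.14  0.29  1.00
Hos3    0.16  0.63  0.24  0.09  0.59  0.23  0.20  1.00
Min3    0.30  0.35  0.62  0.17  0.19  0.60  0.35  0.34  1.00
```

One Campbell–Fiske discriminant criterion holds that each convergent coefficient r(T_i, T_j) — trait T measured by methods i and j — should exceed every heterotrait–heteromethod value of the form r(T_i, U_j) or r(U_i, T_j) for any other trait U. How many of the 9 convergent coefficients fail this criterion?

Each convergent coefficient versus the relevant comparison correlations:
Dep (methods 1·2): 0.41 vs {0.12, 0.14, 0.29, 0.16} → pass.
Dep (methods 1·3): 0.85 vs {0.16, 0.23, 0.30, 0.30} → pass.
Dep (methods 2·3): 0.41 vs {0.09, 0.14, 0.17, 0.29} → pass.
Hos (methods 1·2): 0.51 vs {0.14, 0.12, 0.27, 0.21} → pass.
Hos (methods 1·3): 0.63 vs {0.23, 0.16, 0.35, 0.24} → pass.
Hos (methods 2·3): 0.59 vs {0.14, 0.09, 0.19, 0.23} → pass.
Min (methods 1·2): 0.54 vs {0.16, 0.29, 0.21, 0.27} → pass.
Min (methods 1·3): 0.62 vs {0.30, 0.30, 0.24, 0.35} → pass.
Min (methods 2·3): 0.60 vs {0.29, 0.17, 0.23, 0.19} → pass.
0 of 9 fail.

0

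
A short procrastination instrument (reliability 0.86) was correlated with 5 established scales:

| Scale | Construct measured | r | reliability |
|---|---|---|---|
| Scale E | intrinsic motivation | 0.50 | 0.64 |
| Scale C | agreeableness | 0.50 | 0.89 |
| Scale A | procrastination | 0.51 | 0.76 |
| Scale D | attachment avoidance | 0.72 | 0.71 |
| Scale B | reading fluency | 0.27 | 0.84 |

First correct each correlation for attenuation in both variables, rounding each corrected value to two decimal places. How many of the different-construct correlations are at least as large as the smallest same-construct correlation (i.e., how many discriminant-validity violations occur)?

2

Disattenuated r (r / √(r_scale · r_new)):
  Scale E (disc): 0.50 / √(0.64·0.86) = 0.67
  Scale C (disc): 0.50 / √(0.89·0.86) = 0.57
  Scale A (conv): 0.51 / √(0.76·0.86) = 0.63
  Scale D (disc): 0.72 / √(0.71·0.86) = 0.92
  Scale B (disc): 0.27 / √(0.84·0.86) = 0.32
Smallest convergent = 0.63. Discriminant values: 0.67, 0.57, 0.92, 0.32; count ≥ 0.63 → 2.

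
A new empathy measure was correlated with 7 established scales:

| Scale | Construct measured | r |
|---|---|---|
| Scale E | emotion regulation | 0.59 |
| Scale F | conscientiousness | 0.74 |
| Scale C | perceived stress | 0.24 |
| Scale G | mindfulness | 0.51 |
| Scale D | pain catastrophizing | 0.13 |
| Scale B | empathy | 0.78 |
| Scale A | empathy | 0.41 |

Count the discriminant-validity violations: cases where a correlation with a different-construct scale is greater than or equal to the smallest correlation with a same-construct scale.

Convergent (same construct = empathy): Scale B, Scale A.
Smallest convergent = 0.41. Discriminant values: 0.59, 0.74, 0.24, 0.51, 0.13; count ≥ 0.41 → 3.

3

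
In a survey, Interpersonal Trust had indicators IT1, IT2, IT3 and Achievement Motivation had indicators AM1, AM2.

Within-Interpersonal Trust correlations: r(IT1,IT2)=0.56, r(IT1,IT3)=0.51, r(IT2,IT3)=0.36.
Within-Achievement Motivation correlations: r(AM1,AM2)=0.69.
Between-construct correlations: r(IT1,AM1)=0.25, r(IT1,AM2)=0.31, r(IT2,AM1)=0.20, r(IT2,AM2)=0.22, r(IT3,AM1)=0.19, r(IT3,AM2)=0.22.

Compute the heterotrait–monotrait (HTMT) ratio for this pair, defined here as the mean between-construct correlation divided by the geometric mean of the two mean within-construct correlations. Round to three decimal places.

Mean heterotrait r = 1.39/6 = 0.2317.
Mean within-IT = 1.43/3 = 0.4767; mean within-AM = 0.69/1 = 0.6900.
Geometric mean = √(0.4767 × 0.6900) = 0.5735.
HTMT = 0.2317 / 0.5735 = 0.404.

0.404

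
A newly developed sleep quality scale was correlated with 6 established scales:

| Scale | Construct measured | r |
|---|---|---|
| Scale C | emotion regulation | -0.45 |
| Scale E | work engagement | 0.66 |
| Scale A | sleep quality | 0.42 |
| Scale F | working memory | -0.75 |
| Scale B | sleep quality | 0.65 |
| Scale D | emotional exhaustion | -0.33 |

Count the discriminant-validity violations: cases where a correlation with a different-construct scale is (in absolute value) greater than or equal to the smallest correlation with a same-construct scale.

Convergent (same construct = sleep quality): Scale A, Scale B.
Smallest convergent = 0.42. Discriminant |r|: 0.45, 0.66, 0.75, 0.33; count ≥ 0.42 → 3.

3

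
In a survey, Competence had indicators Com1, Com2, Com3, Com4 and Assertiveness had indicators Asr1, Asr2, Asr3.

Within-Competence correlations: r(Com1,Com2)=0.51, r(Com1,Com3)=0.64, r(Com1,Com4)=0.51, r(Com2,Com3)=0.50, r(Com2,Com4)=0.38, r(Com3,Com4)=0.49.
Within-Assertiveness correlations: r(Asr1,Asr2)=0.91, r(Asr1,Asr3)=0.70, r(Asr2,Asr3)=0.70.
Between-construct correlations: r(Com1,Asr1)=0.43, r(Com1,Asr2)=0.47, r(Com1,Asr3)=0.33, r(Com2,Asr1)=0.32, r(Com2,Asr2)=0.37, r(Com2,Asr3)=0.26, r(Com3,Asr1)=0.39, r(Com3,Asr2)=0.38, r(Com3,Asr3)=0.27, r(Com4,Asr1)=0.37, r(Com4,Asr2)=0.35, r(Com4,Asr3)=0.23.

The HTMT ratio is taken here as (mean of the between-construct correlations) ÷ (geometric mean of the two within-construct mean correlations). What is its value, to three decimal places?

0.557

Mean between = 4.17/12 = 0.3475.
Mean within-Com = 3.03/6 = 0.5050; mean within-Asr = 2.31/3 = 0.7700.
Geometric mean = √(0.5050 × 0.7700) = 0.6236.
HTMT = 0.3475 / 0.6236 = 0.557.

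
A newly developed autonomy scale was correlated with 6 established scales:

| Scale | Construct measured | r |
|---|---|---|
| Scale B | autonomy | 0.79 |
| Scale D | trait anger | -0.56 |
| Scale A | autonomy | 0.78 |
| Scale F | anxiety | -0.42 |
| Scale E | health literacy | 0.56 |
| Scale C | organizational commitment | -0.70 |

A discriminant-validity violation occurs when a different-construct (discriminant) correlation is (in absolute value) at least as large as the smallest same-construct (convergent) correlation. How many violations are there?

0

Convergent (same construct = autonomy): Scale B, Scale A.
Smallest convergent = 0.78. Discriminant |r|: 0.56, 0.42, 0.56, 0.70; count ≥ 0.78 → 0.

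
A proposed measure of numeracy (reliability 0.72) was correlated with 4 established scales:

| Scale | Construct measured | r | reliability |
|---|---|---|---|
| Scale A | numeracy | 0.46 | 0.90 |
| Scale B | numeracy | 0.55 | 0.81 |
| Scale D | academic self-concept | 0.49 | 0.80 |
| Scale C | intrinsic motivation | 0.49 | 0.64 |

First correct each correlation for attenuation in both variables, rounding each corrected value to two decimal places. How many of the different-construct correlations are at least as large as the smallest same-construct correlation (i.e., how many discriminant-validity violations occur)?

2

Disattenuated r (r / √(r_scale · r_new)):
  Scale A (conv): 0.46 / √(0.90·0.72) = 0.57
  Scale B (conv): 0.55 / √(0.81·0.72) = 0.72
  Scale D (disc): 0.49 / √(0.80·0.72) = 0.65
  Scale C (disc): 0.49 / √(0.64·0.72) = 0.72
Smallest convergent = 0.57. Discriminant values: 0.65, 0.72; count ≥ 0.57 → 2.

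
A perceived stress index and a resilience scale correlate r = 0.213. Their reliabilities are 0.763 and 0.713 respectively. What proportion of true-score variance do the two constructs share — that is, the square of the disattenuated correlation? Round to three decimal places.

0.083

Disattenuated r = 0.213 / √(0.763 × 0.713) = 0.213 / 0.7376 = 0.2888.
Shared true-score variance = 0.2888² = 0.0834 ≈ 0.083.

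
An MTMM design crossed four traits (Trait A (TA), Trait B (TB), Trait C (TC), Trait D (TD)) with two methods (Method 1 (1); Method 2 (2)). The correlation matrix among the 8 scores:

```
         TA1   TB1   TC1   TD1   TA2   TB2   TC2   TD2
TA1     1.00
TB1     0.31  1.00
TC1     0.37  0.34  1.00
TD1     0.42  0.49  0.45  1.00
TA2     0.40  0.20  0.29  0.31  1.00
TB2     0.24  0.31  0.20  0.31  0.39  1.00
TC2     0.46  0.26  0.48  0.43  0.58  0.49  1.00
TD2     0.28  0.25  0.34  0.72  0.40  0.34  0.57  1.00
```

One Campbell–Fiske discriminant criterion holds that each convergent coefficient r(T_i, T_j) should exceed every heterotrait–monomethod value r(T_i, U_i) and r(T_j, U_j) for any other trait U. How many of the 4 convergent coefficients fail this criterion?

Convergent coefficients and their comparison sets:
TA (methods 1·2): 0.40 vs {0.31, 0.39, 0.37, 0.58, 0.42, 0.40} → fail.
TB (methods 1·2): 0.31 vs {0.31, 0.39, 0.34, 0.49, 0.49, 0.34} → fail.
TC (methods 1·2): 0.48 vs {0.37, 0.58, 0.34, 0.49, 0.45, 0.57} → fail.
TD (methods 1·2): 0.72 vs {0.42, 0.40, 0.49, 0.34, 0.45, 0.57} → pass.
3 of 4 fail.

3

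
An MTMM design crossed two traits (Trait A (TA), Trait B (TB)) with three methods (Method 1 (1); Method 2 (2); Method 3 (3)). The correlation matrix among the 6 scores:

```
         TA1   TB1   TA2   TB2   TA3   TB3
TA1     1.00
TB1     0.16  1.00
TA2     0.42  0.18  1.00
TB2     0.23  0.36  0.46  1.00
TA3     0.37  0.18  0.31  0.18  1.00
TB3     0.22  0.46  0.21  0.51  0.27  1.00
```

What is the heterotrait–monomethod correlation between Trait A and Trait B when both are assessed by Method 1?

0.16

Different traits, same method: r(TA1, TB1) = 0.16.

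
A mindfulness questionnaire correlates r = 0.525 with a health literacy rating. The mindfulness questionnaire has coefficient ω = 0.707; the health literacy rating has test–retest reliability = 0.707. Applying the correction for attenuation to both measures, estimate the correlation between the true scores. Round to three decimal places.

0.743

r_true = r_obs / √(r_xx · r_yy) = 0.525 / √(0.707 × 0.707) = 0.525 / √0.499849 = 0.525 / 0.7070 ≈ 0.743.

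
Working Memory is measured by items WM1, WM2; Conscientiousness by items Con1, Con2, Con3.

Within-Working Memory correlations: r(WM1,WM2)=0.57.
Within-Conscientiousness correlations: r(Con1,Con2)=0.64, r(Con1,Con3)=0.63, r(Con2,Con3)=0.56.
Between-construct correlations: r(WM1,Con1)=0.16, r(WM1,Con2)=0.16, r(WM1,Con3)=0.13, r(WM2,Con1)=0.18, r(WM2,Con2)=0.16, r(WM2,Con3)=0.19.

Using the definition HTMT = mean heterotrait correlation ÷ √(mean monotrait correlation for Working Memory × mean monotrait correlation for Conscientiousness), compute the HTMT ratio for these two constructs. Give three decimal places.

Between-construct mean = 0.98/6 = 0.1633.
Mean within-WM = 0.57/1 = 0.5700; mean within-Con = 1.83/3 = 0.6100.
Geometric mean = √(0.5700 × 0.6100) = 0.5897.
HTMT = 0.1633 / 0.5897 = 0.277.

0.277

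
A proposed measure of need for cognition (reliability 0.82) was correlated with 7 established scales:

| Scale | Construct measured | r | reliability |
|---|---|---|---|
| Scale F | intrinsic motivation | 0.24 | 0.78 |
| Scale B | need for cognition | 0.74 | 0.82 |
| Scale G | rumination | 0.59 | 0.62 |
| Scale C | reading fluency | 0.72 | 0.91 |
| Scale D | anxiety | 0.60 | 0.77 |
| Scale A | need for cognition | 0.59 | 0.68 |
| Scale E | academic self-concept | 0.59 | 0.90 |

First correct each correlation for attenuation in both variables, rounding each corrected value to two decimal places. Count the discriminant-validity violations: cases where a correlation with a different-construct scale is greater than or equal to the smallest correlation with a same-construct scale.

Disattenuated r (r / √(r_scale · r_new)):
  Scale F (disc): 0.24 / √(0.78·0.82) = 0.30
  Scale B (conv): 0.74 / √(0.82·0.82) = 0.90
  Scale G (disc): 0.59 / √(0.62·0.82) = 0.83
  Scale C (disc): 0.72 / √(0.91·0.82) = 0.83
  Scale D (disc): 0.60 / √(0.77·0.82) = 0.76
  Scale A (conv): 0.59 / √(0.68·0.82) = 0.79
  Scale E (disc): 0.59 / √(0.90·0.82) = 0.69
Smallest convergent = 0.79. Discriminant values: 0.30, 0.83, 0.83, 0.76, 0.69; count ≥ 0.79 → 2.

2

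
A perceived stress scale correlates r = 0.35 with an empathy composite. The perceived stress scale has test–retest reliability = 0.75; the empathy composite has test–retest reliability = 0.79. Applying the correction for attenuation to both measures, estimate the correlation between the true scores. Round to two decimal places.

r_true = r_obs / √(r_xx · r_yy) = 0.35 / √(0.75 × 0.79) = 0.35 / √0.5925 = 0.35 / 0.7697 ≈ 0.45.

0.45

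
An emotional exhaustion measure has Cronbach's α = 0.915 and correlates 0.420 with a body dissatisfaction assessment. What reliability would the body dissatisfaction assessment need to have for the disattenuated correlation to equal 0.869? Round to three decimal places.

0.255

r_true = r_obs / √(r_xx · r_yy) ⇒ 0.869 = 0.420 / √(0.915 · r_yy).
√(0.915 · r_yy) = 0.420 / 0.869 = 0.4833; 0.915 · r_yy = 0.2336; r_yy = 0.2336 / 0.915 ≈ 0.255.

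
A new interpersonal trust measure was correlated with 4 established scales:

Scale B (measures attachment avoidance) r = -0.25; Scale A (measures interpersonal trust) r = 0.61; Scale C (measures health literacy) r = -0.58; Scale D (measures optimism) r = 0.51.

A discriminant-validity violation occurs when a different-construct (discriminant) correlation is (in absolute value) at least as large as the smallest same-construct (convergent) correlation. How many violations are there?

0

Convergent (same construct = interpersonal trust): Scale A.
Smallest convergent = 0.61. Discriminant |r|: 0.25, 0.58, 0.51; count ≥ 0.61 → 0.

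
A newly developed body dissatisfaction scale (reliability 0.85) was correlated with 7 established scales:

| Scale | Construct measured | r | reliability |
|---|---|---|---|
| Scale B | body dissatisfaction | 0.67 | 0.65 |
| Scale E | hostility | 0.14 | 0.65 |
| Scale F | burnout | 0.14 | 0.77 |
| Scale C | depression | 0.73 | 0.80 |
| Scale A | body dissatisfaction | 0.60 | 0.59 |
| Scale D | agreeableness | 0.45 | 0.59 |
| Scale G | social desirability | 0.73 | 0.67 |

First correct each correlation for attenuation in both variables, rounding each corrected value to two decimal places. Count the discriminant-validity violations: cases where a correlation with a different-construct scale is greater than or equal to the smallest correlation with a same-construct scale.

Disattenuated r (r / √(r_scale · r_new)):
  Scale B (conv): 0.67 / √(0.65·0.85) = 0.90
  Scale E (disc): 0.14 / √(0.65·0.85) = 0.19
  Scale F (disc): 0.14 / √(0.77·0.85) = 0.17
  Scale C (disc): 0.73 / √(0.80·0.85) = 0.89
  Scale A (conv): 0.60 / √(0.59·0.85) = 0.85
  Scale D (disc): 0.45 / √(0.59·0.85) = 0.64
  Scale G (disc): 0.73 / √(0.67·0.85) = 0.97
Smallest convergent = 0.85. Discriminant values: 0.19, 0.17, 0.89, 0.64, 0.97; count ≥ 0.85 → 2.

2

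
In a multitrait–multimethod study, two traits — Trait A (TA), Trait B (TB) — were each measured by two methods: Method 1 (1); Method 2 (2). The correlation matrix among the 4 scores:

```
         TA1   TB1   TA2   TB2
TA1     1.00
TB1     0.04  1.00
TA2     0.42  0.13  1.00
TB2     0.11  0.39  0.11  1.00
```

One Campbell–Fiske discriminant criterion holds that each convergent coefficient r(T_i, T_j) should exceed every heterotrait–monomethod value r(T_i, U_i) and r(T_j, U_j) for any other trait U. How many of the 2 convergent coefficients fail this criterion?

0

Each convergent coefficient versus the relevant comparison correlations:
TA (methods 1·2): 0.42 vs {0.04, 0.11} → pass.
TB (methods 1·2): 0.39 vs {0.04, 0.11} → pass.
0 of 2 fail.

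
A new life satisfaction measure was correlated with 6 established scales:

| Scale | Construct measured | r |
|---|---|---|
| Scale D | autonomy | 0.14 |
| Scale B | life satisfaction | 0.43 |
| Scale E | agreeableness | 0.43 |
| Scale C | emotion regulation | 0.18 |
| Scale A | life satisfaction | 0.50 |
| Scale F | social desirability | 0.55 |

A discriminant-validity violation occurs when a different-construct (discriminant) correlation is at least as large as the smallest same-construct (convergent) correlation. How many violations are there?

Convergent (same construct = life satisfaction): Scale B, Scale A.
Smallest convergent = 0.43. Discriminant values: 0.14, 0.43, 0.18, 0.55; count ≥ 0.43 → 2.

2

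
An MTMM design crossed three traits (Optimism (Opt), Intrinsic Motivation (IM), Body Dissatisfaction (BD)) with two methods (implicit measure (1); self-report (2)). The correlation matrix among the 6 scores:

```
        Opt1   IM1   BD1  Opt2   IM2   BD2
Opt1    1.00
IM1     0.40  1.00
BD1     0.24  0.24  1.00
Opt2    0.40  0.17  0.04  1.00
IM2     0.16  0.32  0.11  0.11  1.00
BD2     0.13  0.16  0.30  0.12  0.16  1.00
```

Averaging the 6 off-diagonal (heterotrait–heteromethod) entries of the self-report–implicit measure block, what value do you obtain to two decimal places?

0.13

HTHM values (method 2 × method 1): 0.17, 0.04, 0.16, 0.11, 0.13, 0.16; mean = 0.77/6 = 0.13.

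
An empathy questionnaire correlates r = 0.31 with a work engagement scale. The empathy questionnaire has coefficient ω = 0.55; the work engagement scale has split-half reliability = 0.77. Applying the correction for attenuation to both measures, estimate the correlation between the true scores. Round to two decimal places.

0.48

r_true = r_obs / √(r_xx · r_yy) = 0.31 / √(0.55 × 0.77) = 0.31 / √0.4235 = 0.31 / 0.6508 ≈ 0.48.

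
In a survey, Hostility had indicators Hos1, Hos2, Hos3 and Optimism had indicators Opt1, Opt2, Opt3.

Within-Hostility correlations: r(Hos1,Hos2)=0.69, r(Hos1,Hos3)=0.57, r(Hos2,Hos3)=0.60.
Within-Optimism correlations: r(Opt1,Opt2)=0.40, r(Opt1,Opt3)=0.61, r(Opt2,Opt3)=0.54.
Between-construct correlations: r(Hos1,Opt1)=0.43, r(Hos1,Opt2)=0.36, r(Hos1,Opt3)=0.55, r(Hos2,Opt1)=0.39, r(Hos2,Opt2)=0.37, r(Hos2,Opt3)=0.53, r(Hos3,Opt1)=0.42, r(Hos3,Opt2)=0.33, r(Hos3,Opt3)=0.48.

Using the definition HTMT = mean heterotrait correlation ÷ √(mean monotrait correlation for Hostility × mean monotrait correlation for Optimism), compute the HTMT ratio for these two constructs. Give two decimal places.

Mean between = 3.86/9 = 0.4289.
Mean within-Hos = 1.86/3 = 0.6200; mean within-Opt = 1.55/3 = 0.5167.
Geometric mean = √(0.6200 × 0.5167) = 0.5660.
HTMT = 0.4289 / 0.5660 = 0.76.

0.76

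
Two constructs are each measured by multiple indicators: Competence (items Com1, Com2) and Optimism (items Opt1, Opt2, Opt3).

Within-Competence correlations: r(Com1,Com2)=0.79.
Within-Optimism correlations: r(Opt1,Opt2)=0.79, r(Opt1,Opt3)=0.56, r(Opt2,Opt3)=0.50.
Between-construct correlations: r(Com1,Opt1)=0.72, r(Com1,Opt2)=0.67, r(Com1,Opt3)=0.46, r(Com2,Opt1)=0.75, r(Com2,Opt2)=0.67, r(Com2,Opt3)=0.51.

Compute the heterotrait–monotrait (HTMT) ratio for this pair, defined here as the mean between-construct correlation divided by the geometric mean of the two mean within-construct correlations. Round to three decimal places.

Mean heterotrait r = 3.78/6 = 0.6300.
Mean within-Com = 0.79/1 = 0.7900; mean within-Opt = 1.85/3 = 0.6167.
Geometric mean = √(0.7900 × 0.6167) = 0.6980.
HTMT = 0.6300 / 0.6980 = 0.903.

0.903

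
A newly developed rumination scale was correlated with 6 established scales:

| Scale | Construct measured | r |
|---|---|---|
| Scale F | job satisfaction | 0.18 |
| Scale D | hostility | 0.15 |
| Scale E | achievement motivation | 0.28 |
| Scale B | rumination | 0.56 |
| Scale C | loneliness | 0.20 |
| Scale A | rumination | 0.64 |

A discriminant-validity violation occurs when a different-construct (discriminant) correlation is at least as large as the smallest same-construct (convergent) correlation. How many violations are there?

0

Convergent (same construct = rumination): Scale B, Scale A.
Smallest convergent = 0.56. Discriminant values: 0.18, 0.15, 0.28, 0.20; count ≥ 0.56 → 0.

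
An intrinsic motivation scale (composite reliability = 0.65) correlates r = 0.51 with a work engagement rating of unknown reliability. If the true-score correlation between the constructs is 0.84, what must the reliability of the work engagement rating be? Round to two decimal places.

r_true = r_obs / √(r_xx · r_yy) ⇒ 0.84 = 0.51 / √(0.65 · r_yy).
√(0.65 · r_yy) = 0.51 / 0.84 = 0.6071; 0.65 · r_yy = 0.3686; r_yy = 0.3686 / 0.65 ≈ 0.57.

0.57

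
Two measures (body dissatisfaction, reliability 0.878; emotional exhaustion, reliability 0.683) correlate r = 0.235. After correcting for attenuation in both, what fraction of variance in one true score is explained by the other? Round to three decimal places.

Disattenuated r = 0.235 / √(0.878 × 0.683) = 0.235 / 0.7744 = 0.3035.
Shared true-score variance = 0.3035² = 0.0921 ≈ 0.092.

0.092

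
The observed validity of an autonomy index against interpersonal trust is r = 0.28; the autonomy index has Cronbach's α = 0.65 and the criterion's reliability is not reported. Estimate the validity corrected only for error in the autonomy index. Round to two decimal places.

0.35

Single correction: r_c = r_obs / √r_xx = 0.28 / √0.65 = 0.28 / 0.8062 ≈ 0.35.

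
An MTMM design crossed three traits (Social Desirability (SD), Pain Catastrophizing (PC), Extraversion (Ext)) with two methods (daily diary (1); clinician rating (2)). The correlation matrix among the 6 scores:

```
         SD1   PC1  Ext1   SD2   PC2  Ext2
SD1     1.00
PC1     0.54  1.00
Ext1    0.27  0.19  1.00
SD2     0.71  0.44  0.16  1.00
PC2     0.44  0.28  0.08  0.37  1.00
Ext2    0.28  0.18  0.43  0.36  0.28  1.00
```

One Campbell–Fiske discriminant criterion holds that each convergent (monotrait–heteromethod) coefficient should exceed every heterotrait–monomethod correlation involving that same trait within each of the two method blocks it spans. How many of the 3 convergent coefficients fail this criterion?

1

Checking each validity diagonal entry against its comparison values:
SD (methods 1·2): 0.71 vs {0.54, 0.37, 0.27, 0.36} → pass.
PC (methods 1·2): 0.28 vs {0.54, 0.37, 0.19, 0.28} → fail.
Ext (methods 1·2): 0.43 vs {0.27, 0.36, 0.19, 0.28} → pass.
1 of 3 fail.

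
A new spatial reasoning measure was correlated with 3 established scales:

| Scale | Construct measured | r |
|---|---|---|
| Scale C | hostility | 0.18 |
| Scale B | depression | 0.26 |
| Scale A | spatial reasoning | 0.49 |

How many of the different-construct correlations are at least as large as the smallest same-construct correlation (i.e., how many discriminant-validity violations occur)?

0

Convergent (same construct = spatial reasoning): Scale A.
Smallest convergent = 0.49. Discriminant values: 0.18, 0.26; count ≥ 0.49 → 0.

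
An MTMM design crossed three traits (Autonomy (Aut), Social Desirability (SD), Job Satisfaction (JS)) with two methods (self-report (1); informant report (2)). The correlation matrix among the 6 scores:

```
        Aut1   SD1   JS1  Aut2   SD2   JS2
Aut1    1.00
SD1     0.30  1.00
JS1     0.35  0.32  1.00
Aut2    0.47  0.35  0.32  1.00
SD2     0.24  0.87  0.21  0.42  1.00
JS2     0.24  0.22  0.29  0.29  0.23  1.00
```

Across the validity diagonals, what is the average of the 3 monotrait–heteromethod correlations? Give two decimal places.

0.54

Convergent values: 0.47, 0.87, 0.29; mean = 1.63/3 = 0.54.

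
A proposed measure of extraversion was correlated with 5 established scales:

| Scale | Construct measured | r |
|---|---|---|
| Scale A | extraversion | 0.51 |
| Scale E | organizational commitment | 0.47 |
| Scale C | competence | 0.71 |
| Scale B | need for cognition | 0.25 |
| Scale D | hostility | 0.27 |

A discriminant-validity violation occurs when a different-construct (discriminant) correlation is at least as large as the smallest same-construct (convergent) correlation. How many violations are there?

Convergent (same construct = extraversion): Scale A.
Smallest convergent = 0.51. Discriminant values: 0.47, 0.71, 0.25, 0.27; count ≥ 0.51 → 1.

1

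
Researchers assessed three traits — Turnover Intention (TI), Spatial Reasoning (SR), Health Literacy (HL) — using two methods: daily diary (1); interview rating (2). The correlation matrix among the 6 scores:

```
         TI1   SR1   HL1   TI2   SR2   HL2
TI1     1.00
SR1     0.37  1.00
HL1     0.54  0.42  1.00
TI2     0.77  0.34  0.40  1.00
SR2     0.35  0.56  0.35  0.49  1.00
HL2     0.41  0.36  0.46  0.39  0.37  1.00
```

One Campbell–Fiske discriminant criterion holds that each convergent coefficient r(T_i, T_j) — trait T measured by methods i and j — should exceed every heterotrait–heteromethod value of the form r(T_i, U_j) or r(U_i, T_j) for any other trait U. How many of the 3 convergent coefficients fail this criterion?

0

Convergent coefficients and their comparison sets:
TI (methods 1·2): 0.77 vs {0.35, 0.34, 0.41, 0.40} → pass.
SR (methods 1·2): 0.56 vs {0.34, 0.35, 0.36, 0.35} → pass.
HL (methods 1·2): 0.46 vs {0.40, 0.41, 0.35, 0.36} → pass.
0 of 3 fail.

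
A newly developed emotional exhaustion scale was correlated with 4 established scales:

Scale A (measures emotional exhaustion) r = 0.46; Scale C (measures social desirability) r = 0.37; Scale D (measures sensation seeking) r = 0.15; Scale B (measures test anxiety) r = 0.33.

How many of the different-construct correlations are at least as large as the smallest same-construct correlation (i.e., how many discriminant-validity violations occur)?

0

Convergent (same construct = emotional exhaustion): Scale A.
Smallest convergent = 0.46. Discriminant values: 0.37, 0.15, 0.33; count ≥ 0.46 → 0.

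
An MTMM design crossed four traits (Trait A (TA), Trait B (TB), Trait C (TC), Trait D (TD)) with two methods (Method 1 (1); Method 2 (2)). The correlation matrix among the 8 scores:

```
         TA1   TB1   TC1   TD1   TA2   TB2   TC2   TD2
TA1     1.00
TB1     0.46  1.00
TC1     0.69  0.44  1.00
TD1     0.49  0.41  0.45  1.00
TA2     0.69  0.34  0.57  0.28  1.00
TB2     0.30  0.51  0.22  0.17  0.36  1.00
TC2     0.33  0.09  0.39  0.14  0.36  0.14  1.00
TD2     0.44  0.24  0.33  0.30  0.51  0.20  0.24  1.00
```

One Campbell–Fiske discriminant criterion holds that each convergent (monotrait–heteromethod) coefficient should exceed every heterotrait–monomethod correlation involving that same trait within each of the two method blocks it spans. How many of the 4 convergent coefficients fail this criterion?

3

Convergent coefficients and their comparison sets:
TA (methods 1·2): 0.69 vs {0.46, 0.36, 0.69, 0.36, 0.49, 0.51} → fail.
TB (methods 1·2): 0.51 vs {0.46, 0.36, 0.44, 0.14, 0.41, 0.20} → pass.
TC (methods 1·2): 0.39 vs {0.69, 0.36, 0.44, 0.14, 0.45, 0.24} → fail.
TD (methods 1·2): 0.30 vs {0.49, 0.51, 0.41, 0.20, 0.45, 0.24} → fail.
3 of 4 fail.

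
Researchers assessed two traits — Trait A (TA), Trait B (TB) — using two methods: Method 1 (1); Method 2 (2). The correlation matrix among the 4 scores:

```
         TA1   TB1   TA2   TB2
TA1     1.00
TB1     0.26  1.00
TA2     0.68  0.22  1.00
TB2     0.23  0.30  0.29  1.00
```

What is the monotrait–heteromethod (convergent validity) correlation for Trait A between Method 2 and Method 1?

Same trait (TA), different methods: r(TA2, TA1) = 0.68.

0.68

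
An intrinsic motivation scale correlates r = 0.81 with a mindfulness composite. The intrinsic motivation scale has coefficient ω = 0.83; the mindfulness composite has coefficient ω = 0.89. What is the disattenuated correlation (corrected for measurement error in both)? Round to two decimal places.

r_true = r_obs / √(r_xx · r_yy) = 0.81 / √(0.83 × 0.89) = 0.81 / √0.7387 = 0.81 / 0.8595 ≈ 0.94.

0.94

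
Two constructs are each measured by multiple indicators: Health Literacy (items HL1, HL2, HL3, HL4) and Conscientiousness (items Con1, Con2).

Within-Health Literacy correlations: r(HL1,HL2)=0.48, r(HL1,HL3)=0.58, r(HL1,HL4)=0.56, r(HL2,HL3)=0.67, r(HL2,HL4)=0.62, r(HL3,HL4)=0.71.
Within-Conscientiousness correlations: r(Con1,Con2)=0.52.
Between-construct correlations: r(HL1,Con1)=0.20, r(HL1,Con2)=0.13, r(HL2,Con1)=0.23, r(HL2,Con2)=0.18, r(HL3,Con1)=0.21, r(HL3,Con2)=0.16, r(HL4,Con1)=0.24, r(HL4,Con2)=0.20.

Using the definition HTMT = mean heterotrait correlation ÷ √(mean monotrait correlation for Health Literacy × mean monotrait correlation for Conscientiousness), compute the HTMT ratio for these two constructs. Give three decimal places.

0.346

Mean heterotrait r = 1.55/8 = 0.1938.
Mean within-HL = 3.62/6 = 0.6033; mean within-Con = 0.52/1 = 0.5200.
Geometric mean = √(0.6033 × 0.5200) = 0.5601.
HTMT = 0.1938 / 0.5601 = 0.346.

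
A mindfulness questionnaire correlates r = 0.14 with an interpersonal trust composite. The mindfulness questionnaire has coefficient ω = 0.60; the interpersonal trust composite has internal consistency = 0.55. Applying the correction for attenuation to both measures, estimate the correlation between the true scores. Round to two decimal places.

0.24

r_true = r_obs / √(r_xx · r_yy) = 0.14 / √(0.60 × 0.55) = 0.14 / √0.3300 = 0.14 / 0.5745 ≈ 0.24.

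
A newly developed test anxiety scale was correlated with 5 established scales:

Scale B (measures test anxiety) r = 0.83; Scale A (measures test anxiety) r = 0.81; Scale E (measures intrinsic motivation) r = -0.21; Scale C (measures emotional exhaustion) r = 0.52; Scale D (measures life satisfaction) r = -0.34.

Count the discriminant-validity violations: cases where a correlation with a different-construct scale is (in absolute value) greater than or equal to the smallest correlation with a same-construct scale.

Convergent (same construct = test anxiety): Scale B, Scale A.
Smallest convergent = 0.81. Discriminant |r|: 0.21, 0.52, 0.34; count ≥ 0.81 → 0.

0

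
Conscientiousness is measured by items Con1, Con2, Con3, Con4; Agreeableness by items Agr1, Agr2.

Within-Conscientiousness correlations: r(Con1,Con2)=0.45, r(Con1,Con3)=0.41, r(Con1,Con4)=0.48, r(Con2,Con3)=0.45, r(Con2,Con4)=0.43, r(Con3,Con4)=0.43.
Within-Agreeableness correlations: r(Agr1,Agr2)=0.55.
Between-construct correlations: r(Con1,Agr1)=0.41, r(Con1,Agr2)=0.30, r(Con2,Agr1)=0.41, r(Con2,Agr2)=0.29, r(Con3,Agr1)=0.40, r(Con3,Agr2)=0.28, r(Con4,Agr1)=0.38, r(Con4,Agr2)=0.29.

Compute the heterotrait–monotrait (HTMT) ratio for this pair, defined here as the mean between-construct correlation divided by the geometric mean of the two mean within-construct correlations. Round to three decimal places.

0.700

Mean heterotrait r = 2.76/8 = 0.3450.
Mean within-Con = 2.65/6 = 0.4417; mean within-Agr = 0.55/1 = 0.5500.
Geometric mean = √(0.4417 × 0.5500) = 0.4929.
HTMT = 0.3450 / 0.4929 = 0.700.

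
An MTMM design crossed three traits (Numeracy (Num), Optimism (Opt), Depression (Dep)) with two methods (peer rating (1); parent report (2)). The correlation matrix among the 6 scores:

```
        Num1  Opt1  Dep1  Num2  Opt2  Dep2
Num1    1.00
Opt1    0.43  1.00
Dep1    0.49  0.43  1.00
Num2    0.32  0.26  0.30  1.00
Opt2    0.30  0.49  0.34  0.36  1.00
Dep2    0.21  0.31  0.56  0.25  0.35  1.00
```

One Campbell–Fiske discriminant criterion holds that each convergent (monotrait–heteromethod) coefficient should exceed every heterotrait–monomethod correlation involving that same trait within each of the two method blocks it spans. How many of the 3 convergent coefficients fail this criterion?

1

Each convergent coefficient versus the relevant comparison correlations:
Num (methods 1·2): 0.32 vs {0.43, 0.36, 0.49, 0.25} → fail.
Opt (methods 1·2): 0.49 vs {0.43, 0.36, 0.43, 0.35} → pass.
Dep (methods 1·2): 0.56 vs {0.49, 0.25, 0.43, 0.35} → pass.
1 of 3 fail.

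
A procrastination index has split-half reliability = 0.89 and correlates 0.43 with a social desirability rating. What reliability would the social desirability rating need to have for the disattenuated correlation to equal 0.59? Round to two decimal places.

r_true = r_obs / √(r_xx · r_yy) ⇒ 0.59 = 0.43 / √(0.89 · r_yy).
√(0.89 · r_yy) = 0.43 / 0.59 = 0.7288; 0.89 · r_yy = 0.5311; r_yy = 0.5311 / 0.89 ≈ 0.60.

0.60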